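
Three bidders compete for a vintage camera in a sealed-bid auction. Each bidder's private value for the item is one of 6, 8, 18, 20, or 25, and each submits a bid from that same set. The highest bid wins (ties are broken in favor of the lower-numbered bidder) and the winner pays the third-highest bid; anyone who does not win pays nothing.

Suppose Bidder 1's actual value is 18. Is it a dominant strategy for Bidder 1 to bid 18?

Consider the case where Bidder 2 bids 6 and Bidder 3 bids 20.
Truthful bid 18: loses, pays 0, utility 0.
Bid 20 instead: wins, pays 6, utility 18 - 6 = 12.
Since 12 > 0, bidding 20 is strictly better here, so truthful bidding is not dominant.

No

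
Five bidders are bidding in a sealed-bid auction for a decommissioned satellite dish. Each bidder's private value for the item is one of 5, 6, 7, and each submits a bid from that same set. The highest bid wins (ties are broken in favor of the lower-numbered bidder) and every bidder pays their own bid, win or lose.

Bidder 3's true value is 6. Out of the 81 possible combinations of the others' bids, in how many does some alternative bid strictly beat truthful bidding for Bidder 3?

77

Others bid (5, 5, 5, 7): truth gives -6; bid 7 gives -1 > -6. Violating.
Others bid (5, 5, 6, 7): truth gives -6; bid 7 gives -1 > -6. Violating.
Others bid (5, 5, 7, 5): truth gives -6; bid 7 gives -1 > -6. Violating.
Others bid (5, 5, 7, 6): truth gives -6; bid 7 gives -1 > -6. Violating.
Others bid (5, 5, 5, 5): truth gives 0; no alternative beats it.
Others bid (5, 5, 5, 6): truth gives 0; no alternative beats it.
(Checking all 81 profiles: 77 have a profitable deviation, 4 do not.)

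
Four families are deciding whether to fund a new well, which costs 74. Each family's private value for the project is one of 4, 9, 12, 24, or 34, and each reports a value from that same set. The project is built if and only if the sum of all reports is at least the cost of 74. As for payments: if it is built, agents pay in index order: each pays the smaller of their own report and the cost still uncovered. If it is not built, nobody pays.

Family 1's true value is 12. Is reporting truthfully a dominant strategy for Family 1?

Consider the case where Family 2 reports 4, Family 3 reports 34 and Family 4 reports 34.
Truthful report 12: project built, pays 12, utility 12 - 12 = 0.
Report 4 instead: project built, pays 4, utility 12 - 4 = 8.
Since 8 > 0, reporting 4 is strictly better here, so truthful reporting is not dominant.

No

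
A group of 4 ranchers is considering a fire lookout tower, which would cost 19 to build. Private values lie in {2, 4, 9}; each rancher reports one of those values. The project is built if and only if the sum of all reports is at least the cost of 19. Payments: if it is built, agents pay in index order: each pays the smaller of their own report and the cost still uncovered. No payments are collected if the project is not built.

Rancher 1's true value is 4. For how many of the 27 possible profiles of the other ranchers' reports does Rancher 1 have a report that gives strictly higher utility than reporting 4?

Others report (2, 9, 9): truth gives 0; report 2 gives 2 > 0. Violating.
Others report (4, 4, 9): truth gives 0; report 2 gives 2 > 0. Violating.
Others report (4, 9, 4): truth gives 0; report 2 gives 2 > 0. Violating.
Others report (4, 9, 9): truth gives 0; report 2 gives 2 > 0. Violating.
Others report (2, 2, 2): truth gives 0; no alternative beats it.
Others report (2, 2, 4): truth gives 0; no alternative beats it.
(Checking all 27 profiles: 10 have a profitable deviation, 17 do not.)

10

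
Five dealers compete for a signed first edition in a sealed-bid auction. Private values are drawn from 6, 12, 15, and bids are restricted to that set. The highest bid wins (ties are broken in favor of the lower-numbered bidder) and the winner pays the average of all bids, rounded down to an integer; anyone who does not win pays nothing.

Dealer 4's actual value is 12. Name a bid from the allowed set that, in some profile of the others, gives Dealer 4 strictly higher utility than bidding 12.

Suppose Dealer 1 bids 6, Dealer 2 bids 6, Dealer 3 bids 6 and Dealer 5 bids 15.
Bid 12: loses, pays 0, utility 0.
Bid 15: wins, pays 9, utility 12 - 9 = 3.
So bidding 15 beats truth here (3 > 0).

15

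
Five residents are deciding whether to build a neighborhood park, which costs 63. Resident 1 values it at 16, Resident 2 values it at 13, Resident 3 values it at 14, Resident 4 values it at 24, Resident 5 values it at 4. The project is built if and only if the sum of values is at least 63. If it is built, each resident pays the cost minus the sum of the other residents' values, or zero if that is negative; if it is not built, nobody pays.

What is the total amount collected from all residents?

35

Total value 71 ≥ cost 63, so it is built.
Resident 1: others sum to 55; max(0, 63 - 55) = 8.
Resident 2: others sum to 58; max(0, 63 - 58) = 5.
Resident 3: others sum to 57; max(0, 63 - 57) = 6.
Resident 4: others sum to 47; max(0, 63 - 47) = 16.
Resident 5: others sum to 67; max(0, 63 - 67) = 0.
Total collected = 8 + 5 + 6 + 16 + 0 = 35.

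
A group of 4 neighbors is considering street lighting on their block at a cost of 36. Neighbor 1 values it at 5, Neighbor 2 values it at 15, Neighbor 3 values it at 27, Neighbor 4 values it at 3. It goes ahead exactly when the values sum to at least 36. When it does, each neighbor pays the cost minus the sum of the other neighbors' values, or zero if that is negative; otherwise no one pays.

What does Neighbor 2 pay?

Total value 50 ≥ cost 36, so the project is built.
The other neighbors' values sum to 35.
Cost minus that sum is 36 - 35 = 1.

1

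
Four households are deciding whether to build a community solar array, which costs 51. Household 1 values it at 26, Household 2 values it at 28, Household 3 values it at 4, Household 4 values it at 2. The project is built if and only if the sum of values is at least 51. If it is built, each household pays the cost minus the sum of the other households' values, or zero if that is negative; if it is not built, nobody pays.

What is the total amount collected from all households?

36

Total value 60 ≥ cost 51, so it is built.
Household 1: others sum to 34; max(0, 51 - 34) = 17.
Household 2: others sum to 32; max(0, 51 - 32) = 19.
Household 3: others sum to 56; max(0, 51 - 56) = 0.
Household 4: others sum to 58; max(0, 51 - 58) = 0.
Total collected = 17 + 19 + 0 + 0 = 36.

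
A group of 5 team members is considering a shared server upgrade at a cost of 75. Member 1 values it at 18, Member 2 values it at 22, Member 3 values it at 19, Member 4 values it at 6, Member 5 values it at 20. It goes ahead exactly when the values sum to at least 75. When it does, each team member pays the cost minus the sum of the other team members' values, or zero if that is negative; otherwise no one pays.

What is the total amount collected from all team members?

Total value 85 ≥ cost 75, so it is built.
Member 1: others sum to 67; max(0, 75 - 67) = 8.
Member 2: others sum to 63; max(0, 75 - 63) = 12.
Member 3: others sum to 66; max(0, 75 - 66) = 9.
Member 4: others sum to 79; max(0, 75 - 79) = 0.
Member 5: others sum to 65; max(0, 75 - 65) = 10.
Total collected = 8 + 12 + 9 + 0 + 10 = 39.

39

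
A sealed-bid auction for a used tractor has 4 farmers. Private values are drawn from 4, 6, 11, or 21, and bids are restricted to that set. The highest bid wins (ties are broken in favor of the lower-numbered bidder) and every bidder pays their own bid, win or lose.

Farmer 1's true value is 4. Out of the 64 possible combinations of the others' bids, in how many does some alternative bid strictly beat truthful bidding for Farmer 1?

7

Others bid (4, 4, 6): truth gives -4; bid 6 gives -2 > -4. Violating.
Others bid (4, 6, 4): truth gives -4; bid 6 gives -2 > -4. Violating.
Others bid (4, 6, 6): truth gives -4; bid 6 gives -2 > -4. Violating.
Others bid (6, 4, 4): truth gives -4; bid 6 gives -2 > -4. Violating.
Others bid (4, 4, 4): truth gives 0; no alternative beats it.
Others bid (4, 4, 11): truth gives -4; no alternative beats it.
(Checking all 64 profiles: 7 have a profitable deviation, 57 do not.)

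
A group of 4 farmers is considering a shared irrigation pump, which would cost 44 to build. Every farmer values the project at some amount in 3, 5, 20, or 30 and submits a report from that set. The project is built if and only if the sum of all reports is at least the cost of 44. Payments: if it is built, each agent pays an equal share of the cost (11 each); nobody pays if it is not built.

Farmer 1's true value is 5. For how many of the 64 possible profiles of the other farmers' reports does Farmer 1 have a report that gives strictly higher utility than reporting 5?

3

Others report (5, 5, 30): truth gives -6; report 3 gives 0 > -6. Violating.
Others report (5, 30, 5): truth gives -6; report 3 gives 0 > -6. Violating.
Others report (30, 5, 5): truth gives -6; report 3 gives 0 > -6. Violating.
Others report (3, 3, 3): truth gives 0; no alternative beats it.
Others report (3, 3, 5): truth gives 0; no alternative beats it.
(Checking all 64 profiles: 3 have a profitable deviation, 61 do not.)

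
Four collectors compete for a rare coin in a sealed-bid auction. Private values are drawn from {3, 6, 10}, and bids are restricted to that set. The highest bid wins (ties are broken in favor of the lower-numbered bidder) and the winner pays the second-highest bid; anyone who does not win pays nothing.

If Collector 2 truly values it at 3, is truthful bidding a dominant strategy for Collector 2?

Check each profile of the others' bids and compare truth against every alternative bid.
Others bid (3, 3, 6): truth gives 0, best alternative gives -3.
Others bid (3, 6, 3): truth gives 0, best alternative gives -3.
Others bid (3, 6, 6): truth gives 0, best alternative gives -3.
Others bid (3, 3, 3): truth gives 0, best alternative gives 0.
Others bid (3, 3, 10): truth gives 0, best alternative gives 0.
Others bid (3, 6, 10): truth gives 0, best alternative gives 0.
(Remaining 21 profiles checked similarly; truth is weakly best in each.)
In every case the truthful bid is at least as good as any alternative, so it is a dominant strategy.

Yes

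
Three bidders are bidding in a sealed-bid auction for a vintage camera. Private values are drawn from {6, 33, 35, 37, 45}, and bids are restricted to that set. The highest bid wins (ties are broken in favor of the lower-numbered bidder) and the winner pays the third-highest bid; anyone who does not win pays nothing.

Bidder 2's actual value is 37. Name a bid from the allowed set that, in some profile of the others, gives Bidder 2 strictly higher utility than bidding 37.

45

Suppose Bidder 1 bids 6 and Bidder 3 bids 45.
Bid 37: loses, pays 0, utility 0.
Bid 45: wins, pays 6, utility 37 - 6 = 31.
So bidding 45 beats truth here (31 > 0).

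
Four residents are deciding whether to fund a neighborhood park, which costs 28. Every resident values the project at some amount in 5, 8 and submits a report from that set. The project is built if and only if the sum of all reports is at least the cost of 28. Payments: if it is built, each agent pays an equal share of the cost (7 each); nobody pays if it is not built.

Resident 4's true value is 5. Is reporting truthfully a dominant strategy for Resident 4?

Yes

Check each profile of the others' reports and compare truth against every alternative report.
Others report (5, 8, 8): truth gives 0, best alternative gives -2.
Others report (8, 5, 8): truth gives 0, best alternative gives -2.
Others report (8, 8, 5): truth gives 0, best alternative gives -2.
Others report (8, 8, 8): truth gives -2, best alternative gives -2.
Others report (5, 5, 5): truth gives 0, best alternative gives 0.
Others report (5, 5, 8): truth gives 0, best alternative gives 0.
(Remaining 2 profiles checked similarly; truth is weakly best in each.)
In every case the truthful report is at least as good as any alternative, so it is a dominant strategy.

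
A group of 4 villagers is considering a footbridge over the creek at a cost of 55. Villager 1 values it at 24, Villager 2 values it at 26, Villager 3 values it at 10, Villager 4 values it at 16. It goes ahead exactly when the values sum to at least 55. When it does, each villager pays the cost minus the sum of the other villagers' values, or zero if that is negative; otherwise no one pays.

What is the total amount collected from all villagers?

Total value 76 ≥ cost 55, so it is built.
Villager 1: others sum to 52; max(0, 55 - 52) = 3.
Villager 2: others sum to 50; max(0, 55 - 50) = 5.
Villager 3: others sum to 66; max(0, 55 - 66) = 0.
Villager 4: others sum to 60; max(0, 55 - 60) = 0.
Total collected = 3 + 5 + 0 + 0 = 8.

8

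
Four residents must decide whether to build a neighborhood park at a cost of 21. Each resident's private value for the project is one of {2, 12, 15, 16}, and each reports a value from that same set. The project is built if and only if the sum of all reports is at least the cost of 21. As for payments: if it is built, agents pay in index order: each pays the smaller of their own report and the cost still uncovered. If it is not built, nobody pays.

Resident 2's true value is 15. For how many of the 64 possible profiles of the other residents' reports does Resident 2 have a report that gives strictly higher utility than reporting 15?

62

Others report (2, 2, 12): truth gives 0; report 12 gives 3 > 0. Violating.
Others report (2, 2, 15): truth gives 0; report 2 gives 13 > 0. Violating.
Others report (2, 2, 16): truth gives 0; report 2 gives 13 > 0. Violating.
Others report (2, 12, 2): truth gives 0; report 12 gives 3 > 0. Violating.
Others report (2, 2, 2): truth gives 0; no alternative beats it.
Others report (12, 2, 2): truth gives 6; no alternative beats it.
(Checking all 64 profiles: 62 have a profitable deviation, 2 do not.)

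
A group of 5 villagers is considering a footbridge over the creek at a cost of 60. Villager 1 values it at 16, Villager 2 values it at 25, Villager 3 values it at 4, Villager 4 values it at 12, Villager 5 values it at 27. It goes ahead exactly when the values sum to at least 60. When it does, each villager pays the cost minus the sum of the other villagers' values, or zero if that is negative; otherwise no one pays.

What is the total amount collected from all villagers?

Total value 84 ≥ cost 60, so it is built.
Villager 1: others sum to 68; max(0, 60 - 68) = 0.
Villager 2: others sum to 59; max(0, 60 - 59) = 1.
Villager 3: others sum to 80; max(0, 60 - 80) = 0.
Villager 4: others sum to 72; max(0, 60 - 72) = 0.
Villager 5: others sum to 57; max(0, 60 - 57) = 3.
Total collected = 0 + 1 + 0 + 0 + 3 = 4.

4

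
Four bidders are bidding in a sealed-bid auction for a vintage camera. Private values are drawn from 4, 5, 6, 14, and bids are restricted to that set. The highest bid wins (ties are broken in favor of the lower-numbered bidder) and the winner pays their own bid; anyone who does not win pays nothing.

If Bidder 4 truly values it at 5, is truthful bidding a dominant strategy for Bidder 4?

Check each profile of the others' bids and compare truth against every alternative bid.
Others bid (4, 4, 4): truth gives 0, best alternative gives 0.
Others bid (4, 4, 5): truth gives 0, best alternative gives 0.
Others bid (4, 4, 6): truth gives 0, best alternative gives 0.
Others bid (4, 4, 14): truth gives 0, best alternative gives 0.
Others bid (4, 5, 4): truth gives 0, best alternative gives 0.
Others bid (4, 5, 5): truth gives 0, best alternative gives 0.
(Remaining 58 profiles checked similarly; truth is weakly best in each.)
In every case the truthful bid is at least as good as any alternative, so it is a dominant strategy.

Yes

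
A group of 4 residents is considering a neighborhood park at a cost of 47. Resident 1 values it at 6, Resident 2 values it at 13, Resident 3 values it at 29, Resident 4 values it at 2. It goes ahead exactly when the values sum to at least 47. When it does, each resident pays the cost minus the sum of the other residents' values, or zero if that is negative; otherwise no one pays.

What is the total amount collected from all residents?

39

Total value 50 ≥ cost 47, so it is built.
Resident 1: others sum to 44; max(0, 47 - 44) = 3.
Resident 2: others sum to 37; max(0, 47 - 37) = 10.
Resident 3: others sum to 21; max(0, 47 - 21) = 26.
Resident 4: others sum to 48; max(0, 47 - 48) = 0.
Total collected = 3 + 10 + 26 + 0 = 39.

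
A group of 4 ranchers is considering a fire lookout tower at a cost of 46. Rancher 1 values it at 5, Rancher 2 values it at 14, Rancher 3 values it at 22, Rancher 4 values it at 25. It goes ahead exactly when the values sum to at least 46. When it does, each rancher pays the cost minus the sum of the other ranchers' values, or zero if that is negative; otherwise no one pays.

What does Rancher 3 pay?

2

Total value 66 ≥ cost 46, so the project is built.
The other ranchers' values sum to 44.
Cost minus that sum is 46 - 44 = 2.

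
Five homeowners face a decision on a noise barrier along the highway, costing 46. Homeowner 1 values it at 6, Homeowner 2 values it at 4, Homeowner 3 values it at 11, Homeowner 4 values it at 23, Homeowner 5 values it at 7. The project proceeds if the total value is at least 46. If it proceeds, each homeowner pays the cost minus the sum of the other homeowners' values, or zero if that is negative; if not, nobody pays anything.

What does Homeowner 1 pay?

1

Total value 51 ≥ cost 46, so the project is built.
The other homeowners' values sum to 45.
Cost minus that sum is 46 - 45 = 1.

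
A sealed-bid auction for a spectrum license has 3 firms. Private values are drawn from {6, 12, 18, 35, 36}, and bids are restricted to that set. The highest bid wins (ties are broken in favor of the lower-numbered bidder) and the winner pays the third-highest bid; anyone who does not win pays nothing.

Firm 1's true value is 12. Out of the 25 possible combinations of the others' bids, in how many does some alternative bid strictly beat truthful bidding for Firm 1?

Others bid (6, 18): truth gives 0; bid 18 gives 6 > 0. Violating.
Others bid (6, 35): truth gives 0; bid 35 gives 6 > 0. Violating.
Others bid (6, 36): truth gives 0; bid 36 gives 6 > 0. Violating.
Others bid (18, 6): truth gives 0; bid 18 gives 6 > 0. Violating.
Others bid (6, 6): truth gives 6; no alternative beats it.
Others bid (6, 12): truth gives 6; no alternative beats it.
(Checking all 25 profiles: 6 have a profitable deviation, 19 do not.)

6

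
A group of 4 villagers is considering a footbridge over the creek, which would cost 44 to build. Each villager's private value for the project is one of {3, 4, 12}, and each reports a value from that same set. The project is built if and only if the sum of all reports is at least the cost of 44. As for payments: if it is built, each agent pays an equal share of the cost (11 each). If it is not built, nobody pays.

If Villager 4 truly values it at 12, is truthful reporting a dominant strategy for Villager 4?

Yes

Check each profile of the others' reports and compare truth against every alternative report.
Others report (12, 12, 12): truth gives 1, best alternative gives 0.
Others report (3, 3, 3): truth gives 0, best alternative gives 0.
Others report (3, 3, 4): truth gives 0, best alternative gives 0.
Others report (3, 3, 12): truth gives 0, best alternative gives 0.
Others report (3, 4, 3): truth gives 0, best alternative gives 0.
Others report (3, 4, 4): truth gives 0, best alternative gives 0.
(Remaining 21 profiles checked similarly; truth is weakly best in each.)
In every case the truthful report is at least as good as any alternative, so it is a dominant strategy.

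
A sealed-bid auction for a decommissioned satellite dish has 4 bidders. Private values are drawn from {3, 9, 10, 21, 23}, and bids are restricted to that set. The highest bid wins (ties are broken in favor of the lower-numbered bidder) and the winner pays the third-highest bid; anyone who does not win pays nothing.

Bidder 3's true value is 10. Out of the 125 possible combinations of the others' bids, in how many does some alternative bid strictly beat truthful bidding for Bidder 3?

24

Others bid (3, 3, 21): truth gives 0; bid 21 gives 7 > 0. Violating.
Others bid (3, 3, 23): truth gives 0; bid 23 gives 7 > 0. Violating.
Others bid (3, 9, 21): truth gives 0; bid 21 gives 1 > 0. Violating.
Others bid (3, 9, 23): truth gives 0; bid 23 gives 1 > 0. Violating.
Others bid (3, 3, 3): truth gives 7; no alternative beats it.
Others bid (3, 3, 9): truth gives 7; no alternative beats it.
(Checking all 125 profiles: 24 have a profitable deviation, 101 do not.)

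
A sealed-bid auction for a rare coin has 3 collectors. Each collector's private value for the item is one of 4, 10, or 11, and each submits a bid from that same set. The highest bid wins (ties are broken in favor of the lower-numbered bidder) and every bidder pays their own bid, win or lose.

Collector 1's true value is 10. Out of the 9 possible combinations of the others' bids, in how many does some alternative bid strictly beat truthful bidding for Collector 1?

6

Others bid (4, 4): truth gives 0; bid 4 gives 6 > 0. Violating.
Others bid (4, 11): truth gives -10; bid 11 gives -1 > -10. Violating.
Others bid (10, 11): truth gives -10; bid 11 gives -1 > -10. Violating.
Others bid (11, 4): truth gives -10; bid 11 gives -1 > -10. Violating.
Others bid (4, 10): truth gives 0; no alternative beats it.
Others bid (10, 4): truth gives 0; no alternative beats it.
(Checking all 9 profiles: 6 have a profitable deviation, 3 do not.)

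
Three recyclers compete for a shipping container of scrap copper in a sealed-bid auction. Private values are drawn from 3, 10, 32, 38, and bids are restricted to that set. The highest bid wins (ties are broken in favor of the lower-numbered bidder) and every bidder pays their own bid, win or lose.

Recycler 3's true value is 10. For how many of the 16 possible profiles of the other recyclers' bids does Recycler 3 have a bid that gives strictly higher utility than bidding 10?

Others bid (3, 10): truth gives -10; bid 3 gives -3 > -10. Violating.
Others bid (3, 32): truth gives -10; bid 3 gives -3 > -10. Violating.
Others bid (3, 38): truth gives -10; bid 3 gives -3 > -10. Violating.
Others bid (10, 3): truth gives -10; bid 3 gives -3 > -10. Violating.
Others bid (3, 3): truth gives 0; no alternative beats it.
(Checking all 16 profiles: 15 have a profitable deviation, 1 does not.)

15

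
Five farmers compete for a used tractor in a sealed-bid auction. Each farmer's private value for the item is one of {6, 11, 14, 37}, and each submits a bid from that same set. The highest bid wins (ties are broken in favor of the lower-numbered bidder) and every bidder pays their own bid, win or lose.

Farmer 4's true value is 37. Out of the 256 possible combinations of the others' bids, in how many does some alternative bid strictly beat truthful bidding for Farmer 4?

172

Others bid (6, 6, 6, 6): truth gives 0; bid 11 gives 26 > 0. Violating.
Others bid (6, 6, 6, 11): truth gives 0; bid 11 gives 26 > 0. Violating.
Others bid (6, 6, 6, 14): truth gives 0; bid 14 gives 23 > 0. Violating.
Others bid (6, 6, 11, 6): truth gives 0; bid 14 gives 23 > 0. Violating.
Others bid (6, 6, 6, 37): truth gives 0; no alternative beats it.
Others bid (6, 6, 11, 37): truth gives 0; no alternative beats it.
(Checking all 256 profiles: 172 have a profitable deviation, 84 do not.)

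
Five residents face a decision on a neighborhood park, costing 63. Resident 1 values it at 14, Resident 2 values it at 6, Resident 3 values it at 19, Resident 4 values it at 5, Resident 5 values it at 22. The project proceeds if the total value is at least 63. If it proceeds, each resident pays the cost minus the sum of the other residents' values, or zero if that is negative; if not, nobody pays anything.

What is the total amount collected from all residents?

51

Total value 66 ≥ cost 63, so it is built.
Resident 1: others sum to 52; max(0, 63 - 52) = 11.
Resident 2: others sum to 60; max(0, 63 - 60) = 3.
Resident 3: others sum to 47; max(0, 63 - 47) = 16.
Resident 4: others sum to 61; max(0, 63 - 61) = 2.
Resident 5: others sum to 44; max(0, 63 - 44) = 19.
Total collected = 11 + 3 + 16 + 2 + 19 = 51.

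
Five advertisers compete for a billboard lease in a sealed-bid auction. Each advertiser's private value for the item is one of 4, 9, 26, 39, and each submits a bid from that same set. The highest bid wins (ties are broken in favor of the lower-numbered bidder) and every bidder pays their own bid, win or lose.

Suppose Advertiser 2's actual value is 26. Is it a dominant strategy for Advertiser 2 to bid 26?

No

Consider the case where Advertiser 1 bids 4, Advertiser 3 bids 4, Advertiser 4 bids 4 and Advertiser 5 bids 4.
Truthful bid 26: wins, pays 26, utility 26 - 26 = 0.
Bid 9 instead: wins, pays 9, utility 26 - 9 = 17.
Since 17 > 0, bidding 9 is strictly better here, so truthful bidding is not dominant.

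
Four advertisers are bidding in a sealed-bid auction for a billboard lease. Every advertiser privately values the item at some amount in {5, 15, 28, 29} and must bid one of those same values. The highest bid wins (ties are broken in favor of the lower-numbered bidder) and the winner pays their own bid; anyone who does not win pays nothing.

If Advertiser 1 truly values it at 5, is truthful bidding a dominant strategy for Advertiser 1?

Yes

Check each profile of the others' bids and compare truth against every alternative bid.
Others bid (5, 5, 5): truth gives 0, best alternative gives -10.
Others bid (5, 5, 15): truth gives 0, best alternative gives -10.
Others bid (5, 15, 5): truth gives 0, best alternative gives -10.
Others bid (5, 15, 15): truth gives 0, best alternative gives -10.
Others bid (15, 5, 5): truth gives 0, best alternative gives -10.
Others bid (15, 5, 15): truth gives 0, best alternative gives -10.
(Remaining 58 profiles checked similarly; truth is weakly best in each.)
In every case the truthful bid is at least as good as any alternative, so it is a dominant strategy.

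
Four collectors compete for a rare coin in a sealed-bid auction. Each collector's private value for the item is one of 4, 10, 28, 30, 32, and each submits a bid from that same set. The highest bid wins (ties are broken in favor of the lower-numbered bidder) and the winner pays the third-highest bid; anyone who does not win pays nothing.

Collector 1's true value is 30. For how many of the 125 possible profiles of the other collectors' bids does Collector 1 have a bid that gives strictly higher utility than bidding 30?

Others bid (4, 4, 32): truth gives 0; bid 32 gives 26 > 0. Violating.
Others bid (4, 10, 32): truth gives 0; bid 32 gives 20 > 0. Violating.
Others bid (4, 28, 32): truth gives 0; bid 32 gives 2 > 0. Violating.
Others bid (4, 32, 4): truth gives 0; bid 32 gives 26 > 0. Violating.
Others bid (4, 4, 4): truth gives 26; no alternative beats it.
Others bid (4, 4, 10): truth gives 26; no alternative beats it.
(Checking all 125 profiles: 27 have a profitable deviation, 98 do not.)

27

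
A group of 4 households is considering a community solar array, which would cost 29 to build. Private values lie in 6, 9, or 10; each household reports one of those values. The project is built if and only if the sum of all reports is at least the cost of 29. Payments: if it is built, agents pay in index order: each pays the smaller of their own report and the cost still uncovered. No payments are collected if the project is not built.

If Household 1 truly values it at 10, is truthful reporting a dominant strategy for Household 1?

Consider the case where Household 2 reports 6, Household 3 reports 6 and Household 4 reports 9.
Truthful report 10: project built, pays 10, utility 10 - 10 = 0.
Report 9 instead: project built, pays 9, utility 10 - 9 = 1.
Since 1 > 0, reporting 9 is strictly better here, so truthful reporting is not dominant.

No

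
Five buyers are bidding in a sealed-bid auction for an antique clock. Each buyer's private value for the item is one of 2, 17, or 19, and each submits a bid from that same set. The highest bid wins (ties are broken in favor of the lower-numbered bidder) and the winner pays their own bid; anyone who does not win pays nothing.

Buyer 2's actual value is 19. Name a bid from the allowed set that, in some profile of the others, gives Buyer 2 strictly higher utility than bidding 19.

Suppose Buyer 1 bids 2, Buyer 3 bids 2, Buyer 4 bids 2 and Buyer 5 bids 2.
Bid 19: wins, pays 19, utility 19 - 19 = 0.
Bid 17: wins, pays 17, utility 19 - 17 = 2.
So bidding 17 beats truth here (2 > 0).

17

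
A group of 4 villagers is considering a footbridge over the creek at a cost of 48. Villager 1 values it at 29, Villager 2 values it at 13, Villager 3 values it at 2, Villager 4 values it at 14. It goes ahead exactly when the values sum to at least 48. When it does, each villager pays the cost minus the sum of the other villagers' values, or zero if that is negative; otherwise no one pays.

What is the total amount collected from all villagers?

Total value 58 ≥ cost 48, so it is built.
Villager 1: others sum to 29; max(0, 48 - 29) = 19.
Villager 2: others sum to 45; max(0, 48 - 45) = 3.
Villager 3: others sum to 56; max(0, 48 - 56) = 0.
Villager 4: others sum to 44; max(0, 48 - 44) = 4.
Total collected = 19 + 3 + 0 + 4 = 26.

26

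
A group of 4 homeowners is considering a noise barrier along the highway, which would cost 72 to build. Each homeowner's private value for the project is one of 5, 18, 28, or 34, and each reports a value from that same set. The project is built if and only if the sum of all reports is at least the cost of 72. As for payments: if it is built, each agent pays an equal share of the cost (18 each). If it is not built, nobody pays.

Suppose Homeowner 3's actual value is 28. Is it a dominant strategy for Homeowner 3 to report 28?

Consider the case where Homeowner 1 reports 5, Homeowner 2 reports 5 and Homeowner 4 reports 28.
Truthful report 28: project not built, utility 0.
Report 34 instead: project built, pays 18, utility 28 - 18 = 10.
Since 10 > 0, reporting 34 is strictly better here, so truthful reporting is not dominant.

No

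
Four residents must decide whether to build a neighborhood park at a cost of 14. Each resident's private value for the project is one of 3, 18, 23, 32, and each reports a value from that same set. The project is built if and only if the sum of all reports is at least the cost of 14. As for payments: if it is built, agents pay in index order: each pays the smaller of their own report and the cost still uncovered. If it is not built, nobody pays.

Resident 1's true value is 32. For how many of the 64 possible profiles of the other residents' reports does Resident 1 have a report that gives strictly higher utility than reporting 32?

63

Others report (3, 3, 18): truth gives 18; report 3 gives 29 > 18. Violating.
Others report (3, 3, 23): truth gives 18; report 3 gives 29 > 18. Violating.
Others report (3, 3, 32): truth gives 18; report 3 gives 29 > 18. Violating.
Others report (3, 18, 3): truth gives 18; report 3 gives 29 > 18. Violating.
Others report (3, 3, 3): truth gives 18; no alternative beats it.
(Checking all 64 profiles: 63 have a profitable deviation, 1 does not.)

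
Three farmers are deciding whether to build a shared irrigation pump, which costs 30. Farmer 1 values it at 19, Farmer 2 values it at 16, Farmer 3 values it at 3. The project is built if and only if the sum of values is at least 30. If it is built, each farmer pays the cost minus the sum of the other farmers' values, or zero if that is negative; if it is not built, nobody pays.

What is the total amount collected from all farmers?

19

Total value 38 ≥ cost 30, so it is built.
Farmer 1: others sum to 19; max(0, 30 - 19) = 11.
Farmer 2: others sum to 22; max(0, 30 - 22) = 8.
Farmer 3: others sum to 35; max(0, 30 - 35) = 0.
Total collected = 11 + 8 + 0 = 19.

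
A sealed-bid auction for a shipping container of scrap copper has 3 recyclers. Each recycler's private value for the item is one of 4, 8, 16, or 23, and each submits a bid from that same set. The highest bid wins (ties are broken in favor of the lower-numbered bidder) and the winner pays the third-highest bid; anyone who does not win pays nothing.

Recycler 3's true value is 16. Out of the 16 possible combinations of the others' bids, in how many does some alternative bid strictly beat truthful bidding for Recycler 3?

Others bid (4, 16): truth gives 0; bid 23 gives 12 > 0. Violating.
Others bid (8, 16): truth gives 0; bid 23 gives 8 > 0. Violating.
Others bid (16, 4): truth gives 0; bid 23 gives 12 > 0. Violating.
Others bid (16, 8): truth gives 0; bid 23 gives 8 > 0. Violating.
Others bid (4, 4): truth gives 12; no alternative beats it.
Others bid (4, 8): truth gives 12; no alternative beats it.
(Checking all 16 profiles: 4 have a profitable deviation, 12 do not.)

4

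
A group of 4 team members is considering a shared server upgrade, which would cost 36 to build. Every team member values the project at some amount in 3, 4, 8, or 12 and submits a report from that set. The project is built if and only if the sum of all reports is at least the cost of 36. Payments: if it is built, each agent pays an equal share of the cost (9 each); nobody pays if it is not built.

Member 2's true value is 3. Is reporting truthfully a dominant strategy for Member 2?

Yes

Check each profile of the others' reports and compare truth against every alternative report.
Others report (8, 12, 12): truth gives 0, best alternative gives -6.
Others report (12, 8, 12): truth gives 0, best alternative gives -6.
Others report (12, 12, 8): truth gives 0, best alternative gives -6.
Others report (12, 12, 12): truth gives -6, best alternative gives -6.
Others report (3, 3, 3): truth gives 0, best alternative gives 0.
Others report (3, 3, 4): truth gives 0, best alternative gives 0.
(Remaining 58 profiles checked similarly; truth is weakly best in each.)
In every case the truthful report is at least as good as any alternative, so it is a dominant strategy.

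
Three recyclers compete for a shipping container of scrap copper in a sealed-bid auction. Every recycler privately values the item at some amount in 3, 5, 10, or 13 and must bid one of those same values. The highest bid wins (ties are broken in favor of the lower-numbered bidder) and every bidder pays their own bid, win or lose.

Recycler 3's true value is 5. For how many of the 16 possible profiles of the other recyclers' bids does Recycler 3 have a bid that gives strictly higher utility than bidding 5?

Others bid (3, 5): truth gives -5; bid 3 gives -3 > -5. Violating.
Others bid (3, 10): truth gives -5; bid 3 gives -3 > -5. Violating.
Others bid (3, 13): truth gives -5; bid 3 gives -3 > -5. Violating.
Others bid (5, 3): truth gives -5; bid 3 gives -3 > -5. Violating.
Others bid (3, 3): truth gives 0; no alternative beats it.
(Checking all 16 profiles: 15 have a profitable deviation, 1 does not.)

15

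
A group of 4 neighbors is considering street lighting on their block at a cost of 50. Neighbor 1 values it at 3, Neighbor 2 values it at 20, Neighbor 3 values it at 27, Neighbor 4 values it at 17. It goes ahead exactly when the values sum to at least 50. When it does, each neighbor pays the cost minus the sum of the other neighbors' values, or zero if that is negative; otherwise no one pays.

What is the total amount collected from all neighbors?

Total value 67 ≥ cost 50, so it is built.
Neighbor 1: others sum to 64; max(0, 50 - 64) = 0.
Neighbor 2: others sum to 47; max(0, 50 - 47) = 3.
Neighbor 3: others sum to 40; max(0, 50 - 40) = 10.
Neighbor 4: others sum to 50; max(0, 50 - 50) = 0.
Total collected = 0 + 3 + 10 + 0 = 13.

13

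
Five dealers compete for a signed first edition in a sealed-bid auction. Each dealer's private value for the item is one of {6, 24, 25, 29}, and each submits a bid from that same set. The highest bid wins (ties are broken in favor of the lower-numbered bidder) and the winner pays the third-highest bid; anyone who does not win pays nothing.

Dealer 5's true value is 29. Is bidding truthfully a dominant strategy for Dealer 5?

Check each profile of the others' bids and compare truth against every alternative bid.
Others bid (6, 6, 6, 25): truth gives 23, best alternative gives 0.
Others bid (6, 6, 25, 6): truth gives 23, best alternative gives 0.
Others bid (6, 25, 6, 6): truth gives 23, best alternative gives 0.
Others bid (25, 6, 6, 6): truth gives 23, best alternative gives 0.
Others bid (6, 6, 24, 25): truth gives 5, best alternative gives 0.
Others bid (6, 6, 25, 24): truth gives 5, best alternative gives 0.
(Remaining 250 profiles checked similarly; truth is weakly best in each.)
In every case the truthful bid is at least as good as any alternative, so it is a dominant strategy.

Yes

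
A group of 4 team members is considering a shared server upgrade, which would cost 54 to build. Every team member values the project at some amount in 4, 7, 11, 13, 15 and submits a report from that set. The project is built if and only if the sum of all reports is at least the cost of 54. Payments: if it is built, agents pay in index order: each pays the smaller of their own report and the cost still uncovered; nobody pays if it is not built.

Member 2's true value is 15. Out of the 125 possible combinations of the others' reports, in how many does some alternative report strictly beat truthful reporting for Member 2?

Others report (11, 15, 15): truth gives 0; report 13 gives 2 > 0. Violating.
Others report (13, 13, 15): truth gives 0; report 13 gives 2 > 0. Violating.
Others report (13, 15, 13): truth gives 0; report 13 gives 2 > 0. Violating.
Others report (13, 15, 15): truth gives 0; report 11 gives 4 > 0. Violating.
Others report (4, 4, 4): truth gives 0; no alternative beats it.
Others report (4, 4, 7): truth gives 0; no alternative beats it.
(Checking all 125 profiles: 10 have a profitable deviation, 115 do not.)

10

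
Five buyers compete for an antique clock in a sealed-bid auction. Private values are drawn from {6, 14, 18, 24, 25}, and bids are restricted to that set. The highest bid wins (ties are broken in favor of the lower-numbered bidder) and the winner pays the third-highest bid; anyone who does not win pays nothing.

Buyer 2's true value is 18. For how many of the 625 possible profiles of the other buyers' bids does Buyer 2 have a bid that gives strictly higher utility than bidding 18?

64

Others bid (6, 6, 6, 24): truth gives 0; bid 24 gives 12 > 0. Violating.
Others bid (6, 6, 6, 25): truth gives 0; bid 25 gives 12 > 0. Violating.
Others bid (6, 6, 14, 24): truth gives 0; bid 24 gives 4 > 0. Violating.
Others bid (6, 6, 14, 25): truth gives 0; bid 25 gives 4 > 0. Violating.
Others bid (6, 6, 6, 6): truth gives 12; no alternative beats it.
Others bid (6, 6, 6, 14): truth gives 12; no alternative beats it.
(Checking all 625 profiles: 64 have a profitable deviation, 561 do not.)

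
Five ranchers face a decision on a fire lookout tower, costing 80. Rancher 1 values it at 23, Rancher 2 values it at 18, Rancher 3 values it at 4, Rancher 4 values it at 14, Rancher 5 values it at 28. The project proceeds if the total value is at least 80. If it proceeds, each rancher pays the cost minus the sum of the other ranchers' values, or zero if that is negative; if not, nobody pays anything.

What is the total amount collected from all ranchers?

Total value 87 ≥ cost 80, so it is built.
Rancher 1: others sum to 64; max(0, 80 - 64) = 16.
Rancher 2: others sum to 69; max(0, 80 - 69) = 11.
Rancher 3: others sum to 83; max(0, 80 - 83) = 0.
Rancher 4: others sum to 73; max(0, 80 - 73) = 7.
Rancher 5: others sum to 59; max(0, 80 - 59) = 21.
Total collected = 16 + 11 + 0 + 7 + 21 = 55.

55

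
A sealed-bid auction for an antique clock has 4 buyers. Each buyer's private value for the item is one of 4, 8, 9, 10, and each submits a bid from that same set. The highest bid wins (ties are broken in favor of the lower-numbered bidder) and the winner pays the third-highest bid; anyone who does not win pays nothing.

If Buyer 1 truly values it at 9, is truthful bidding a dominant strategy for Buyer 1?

Consider the case where Buyer 2 bids 4, Buyer 3 bids 4 and Buyer 4 bids 10.
Truthful bid 9: loses, pays 0, utility 0.
Bid 10 instead: wins, pays 4, utility 9 - 4 = 5.
Since 5 > 0, bidding 10 is strictly better here, so truthful bidding is not dominant.

No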